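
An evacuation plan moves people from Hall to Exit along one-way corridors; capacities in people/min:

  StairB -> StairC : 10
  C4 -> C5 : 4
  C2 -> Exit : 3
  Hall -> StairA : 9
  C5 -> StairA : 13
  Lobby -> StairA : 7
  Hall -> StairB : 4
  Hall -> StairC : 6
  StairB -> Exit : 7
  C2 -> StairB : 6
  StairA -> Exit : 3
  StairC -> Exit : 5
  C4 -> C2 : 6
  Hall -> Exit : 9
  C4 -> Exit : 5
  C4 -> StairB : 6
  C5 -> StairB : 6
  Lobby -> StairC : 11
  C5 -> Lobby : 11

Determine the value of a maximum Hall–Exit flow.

21

Augment Hall→Exit: bottleneck 9, flow now 9.
Augment Hall→StairB→Exit: bottleneck 4, flow now 13.
Augment Hall→StairA→Exit: bottleneck 3, flow now 16.
Augment Hall→StairC→Exit: bottleneck 5, flow now 21.
No augmenting path remains; maximum flow = 21.
In the residual graph, reachable from Hall: {Hall, StairA, StairC}.
Min-cut edges: Hall→StairB (4), Hall→Exit (9), StairA→Exit (3), StairC→Exit (5); capacity 4 + 9 + 3 + 5 = 21.
This cut is saturated, so no flow can exceed 21.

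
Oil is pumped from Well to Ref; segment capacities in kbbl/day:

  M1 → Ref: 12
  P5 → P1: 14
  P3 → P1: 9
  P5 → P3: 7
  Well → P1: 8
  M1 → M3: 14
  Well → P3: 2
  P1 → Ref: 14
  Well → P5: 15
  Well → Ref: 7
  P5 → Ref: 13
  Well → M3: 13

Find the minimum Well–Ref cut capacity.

Augment Well→Ref: bottleneck 7, flow now 7.
Augment Well→P5→Ref: bottleneck 13, flow now 20.
Augment Well→P1→Ref: bottleneck 8, flow now 28.
Augment Well→P5→P1→Ref: bottleneck 2, flow now 30.
Augment Well→P3→P1→Ref: bottleneck 2, flow now 32.
No augmenting path remains; maximum flow = 32.
By max-flow min-cut, the minimum cut capacity equals the max flow.
In the residual graph, reachable from Well: {Well, M3}.
Min-cut edges: Well→P5 (15), Well→P3 (2), Well→P1 (8), Well→Ref (7); capacity 15 + 2 + 8 + 7 = 32.

32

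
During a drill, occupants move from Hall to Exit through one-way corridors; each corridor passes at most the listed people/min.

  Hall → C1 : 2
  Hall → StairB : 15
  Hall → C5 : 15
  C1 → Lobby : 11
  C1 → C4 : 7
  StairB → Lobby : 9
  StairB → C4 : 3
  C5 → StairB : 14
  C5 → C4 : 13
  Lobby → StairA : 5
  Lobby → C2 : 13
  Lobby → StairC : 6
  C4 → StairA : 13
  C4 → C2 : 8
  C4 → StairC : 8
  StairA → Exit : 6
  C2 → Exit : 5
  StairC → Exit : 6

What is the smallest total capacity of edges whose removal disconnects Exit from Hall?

Augment Hall→C1→Lobby→StairA→Exit: bottleneck 2, flow now 2.
Augment Hall→StairB→Lobby→StairA→Exit: bottleneck 3, flow now 5.
Augment Hall→StairB→Lobby→C2→Exit: bottleneck 5, flow now 10.
Augment Hall→StairB→Lobby→StairC→Exit: bottleneck 1, flow now 11.
Augment Hall→StairB→C4→StairA→Exit: bottleneck 1, flow now 12.
Augment Hall→StairB→C4→StairC→Exit: bottleneck 2, flow now 14.
Augment Hall→C5→C4→StairC→Exit: bottleneck 3, flow now 17.
No augmenting path remains; maximum flow = 17.
By max-flow min-cut, the minimum cut capacity equals the max flow.
In the residual graph, reachable from Hall: {Hall, C1, StairB, C5, Lobby, C4, StairA, C2, StairC}.
Min-cut edges: StairA→Exit (6), C2→Exit (5), StairC→Exit (6); capacity 6 + 5 + 6 = 17.

17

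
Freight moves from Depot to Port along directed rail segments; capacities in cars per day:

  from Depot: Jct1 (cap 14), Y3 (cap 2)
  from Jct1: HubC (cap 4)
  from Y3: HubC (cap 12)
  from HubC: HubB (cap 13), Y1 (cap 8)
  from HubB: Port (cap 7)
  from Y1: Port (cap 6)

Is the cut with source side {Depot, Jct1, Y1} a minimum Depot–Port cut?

No — its capacity is 12, but the minimum cut has capacity 6.

Given cut capacity: 2 + 4 + 6 = 12.
Augment Depot→Jct1→HubC→HubB→Port: bottleneck 4, flow now 4.
Augment Depot→Y3→HubC→HubB→Port: bottleneck 2, flow now 6.
No augmenting path remains; maximum flow = 6.
In the residual graph, reachable from Depot: {Depot, Jct1}.
Min-cut edges: Depot→Y3 (2), Jct1→HubC (4); capacity 2 + 4 = 6.
Cut capacity 12 exceeds the max flow 6, so it is not minimum.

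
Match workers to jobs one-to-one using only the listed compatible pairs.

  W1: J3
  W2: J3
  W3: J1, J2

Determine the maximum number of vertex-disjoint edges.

2

Unit-capacity flow: source→left, listed edges, right→sink; max matching = max flow.
Augmenting path W1→J3 (+1); matched 1.
Augmenting path W3→J1 (+1); matched 2.
No augmenting path remains; maximum matching = 2.
König certificate: {W3, J3} is a vertex cover of size 2 (every listed pair touches it), so no matching can be larger.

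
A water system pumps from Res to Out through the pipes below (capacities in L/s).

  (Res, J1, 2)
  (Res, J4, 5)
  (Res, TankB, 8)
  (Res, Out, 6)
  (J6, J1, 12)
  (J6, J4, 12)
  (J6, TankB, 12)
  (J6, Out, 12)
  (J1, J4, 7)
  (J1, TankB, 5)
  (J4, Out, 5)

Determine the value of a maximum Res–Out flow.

11

Augment Res→Out: bottleneck 6, flow now 6.
Augment Res→J4→Out: bottleneck 5, flow now 11.
No augmenting path remains; maximum flow = 11.
In the residual graph, reachable from Res: {Res, J1, J4, TankB}.
Min-cut edges: Res→Out (6), J4→Out (5); capacity 6 + 5 = 11.
This cut is saturated, so no flow can exceed 11.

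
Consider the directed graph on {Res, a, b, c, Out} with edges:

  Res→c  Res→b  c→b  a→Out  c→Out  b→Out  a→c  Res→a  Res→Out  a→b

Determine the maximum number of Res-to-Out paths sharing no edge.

4

Assign every edge capacity 1; by Menger, the answer equals the max flow.
Path Res→Out (+1); total 1.
Path Res→a→Out (+1); total 2.
Path Res→b→Out (+1); total 3.
Path Res→c→Out (+1); total 4.
No residual Res→Out path; max flow = 4.
Certifying cut of size 4: {Res→Out, Res→a, Res→b, Res→c}.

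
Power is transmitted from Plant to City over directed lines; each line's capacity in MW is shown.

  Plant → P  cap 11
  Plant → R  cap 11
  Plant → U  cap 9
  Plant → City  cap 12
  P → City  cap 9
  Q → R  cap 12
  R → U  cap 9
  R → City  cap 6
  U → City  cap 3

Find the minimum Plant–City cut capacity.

30

Augment Plant→City: bottleneck 12, flow now 12.
Augment Plant→P→City: bottleneck 9, flow now 21.
Augment Plant→R→City: bottleneck 6, flow now 27.
Augment Plant→U→City: bottleneck 3, flow now 30.
No augmenting path remains; maximum flow = 30.
By max-flow min-cut, the minimum cut capacity equals the max flow.
In the residual graph, reachable from Plant: {Plant, P, R, U}.
Min-cut edges: Plant→City (12), P→City (9), R→City (6), U→City (3); capacity 12 + 9 + 6 + 3 = 30.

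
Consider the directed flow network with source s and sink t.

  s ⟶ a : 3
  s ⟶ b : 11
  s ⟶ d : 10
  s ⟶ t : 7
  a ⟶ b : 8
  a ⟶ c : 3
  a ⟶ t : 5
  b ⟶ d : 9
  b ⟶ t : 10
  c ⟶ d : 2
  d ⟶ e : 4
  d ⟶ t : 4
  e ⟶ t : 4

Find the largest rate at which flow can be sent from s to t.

Augment s→t: bottleneck 7, flow now 7.
Augment s→a→t: bottleneck 3, flow now 10.
Augment s→b→t: bottleneck 10, flow now 20.
Augment s→d→t: bottleneck 4, flow now 24.
Augment s→d→e→t: bottleneck 4, flow now 28.
No augmenting path remains; maximum flow = 28.
In the residual graph, reachable from s: {s, b, d}.
Min-cut edges: s→a (3), s→t (7), b→t (10), d→e (4), d→t (4); capacity 3 + 7 + 10 + 4 + 4 = 28.
This cut is saturated, so no flow can exceed 28.

28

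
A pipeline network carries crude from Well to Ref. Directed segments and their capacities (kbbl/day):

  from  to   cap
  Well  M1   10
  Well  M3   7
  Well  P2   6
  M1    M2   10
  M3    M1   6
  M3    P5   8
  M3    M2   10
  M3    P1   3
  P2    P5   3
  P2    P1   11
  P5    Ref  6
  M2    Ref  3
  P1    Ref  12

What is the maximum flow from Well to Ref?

Augment Well→M1→M2→Ref: bottleneck 3, flow now 3.
Augment Well→M3→P5→Ref: bottleneck 6, flow now 9.
Augment Well→M3→P1→Ref: bottleneck 1, flow now 10.
Augment Well→P2→P1→Ref: bottleneck 6, flow now 16.
No augmenting path remains; maximum flow = 16.
In the residual graph, reachable from Well: {Well, M1, M2}.
Min-cut edges: Well→M3 (7), Well→P2 (6), M2→Ref (3); capacity 7 + 6 + 3 = 16.
This cut is saturated, so no flow can exceed 16.

16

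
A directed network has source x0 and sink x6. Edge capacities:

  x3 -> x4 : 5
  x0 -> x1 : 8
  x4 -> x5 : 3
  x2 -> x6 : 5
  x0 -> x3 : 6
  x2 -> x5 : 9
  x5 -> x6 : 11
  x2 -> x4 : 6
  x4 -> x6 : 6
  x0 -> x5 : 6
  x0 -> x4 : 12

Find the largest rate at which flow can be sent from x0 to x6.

Augment x0→x4→x6: bottleneck 6, flow now 6.
Augment x0→x5→x6: bottleneck 6, flow now 12.
Augment x0→x4→x5→x6: bottleneck 3, flow now 15.
No augmenting path remains; maximum flow = 15.
In the residual graph, reachable from x0: {x0, x1, x3, x4}.
Min-cut edges: x0→x5 (6), x4→x5 (3), x4→x6 (6); capacity 6 + 3 + 6 = 15.
This cut is saturated, so no flow can exceed 15.

15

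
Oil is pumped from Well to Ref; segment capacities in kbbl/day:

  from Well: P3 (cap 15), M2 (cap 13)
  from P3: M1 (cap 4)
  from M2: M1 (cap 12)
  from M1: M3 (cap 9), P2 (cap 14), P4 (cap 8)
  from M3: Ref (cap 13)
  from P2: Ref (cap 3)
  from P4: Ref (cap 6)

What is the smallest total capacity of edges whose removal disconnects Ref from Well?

Augment Well→P3→M1→M3→Ref: bottleneck 4, flow now 4.
Augment Well→M2→M1→M3→Ref: bottleneck 5, flow now 9.
Augment Well→M2→M1→P2→Ref: bottleneck 3, flow now 12.
Augment Well→M2→M1→P4→Ref: bottleneck 4, flow now 16.
No augmenting path remains; maximum flow = 16.
By max-flow min-cut, the minimum cut capacity equals the max flow.
In the residual graph, reachable from Well: {Well, P3, M2}.
Min-cut edges: P3→M1 (4), M2→M1 (12); capacity 4 + 12 = 16.

16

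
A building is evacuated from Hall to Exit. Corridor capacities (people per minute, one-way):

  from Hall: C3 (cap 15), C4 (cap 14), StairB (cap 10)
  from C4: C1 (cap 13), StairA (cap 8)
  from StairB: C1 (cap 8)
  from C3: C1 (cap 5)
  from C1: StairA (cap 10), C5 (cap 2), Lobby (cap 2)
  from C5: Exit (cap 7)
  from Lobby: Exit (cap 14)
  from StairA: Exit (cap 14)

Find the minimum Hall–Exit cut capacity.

18

Augment Hall→C4→StairA→Exit: bottleneck 8, flow now 8.
Augment Hall→C4→C1→C5→Exit: bottleneck 2, flow now 10.
Augment Hall→C4→C1→Lobby→Exit: bottleneck 2, flow now 12.
Augment Hall→C4→C1→StairA→Exit: bottleneck 2, flow now 14.
Augment Hall→StairB→C1→StairA→Exit: bottleneck 4, flow now 18.
No augmenting path remains; maximum flow = 18.
By max-flow min-cut, the minimum cut capacity equals the max flow.
In the residual graph, reachable from Hall: {Hall, C4, StairB, C3, C1, StairA}.
Min-cut edges: C1→C5 (2), C1→Lobby (2), StairA→Exit (14); capacity 2 + 2 + 14 = 18.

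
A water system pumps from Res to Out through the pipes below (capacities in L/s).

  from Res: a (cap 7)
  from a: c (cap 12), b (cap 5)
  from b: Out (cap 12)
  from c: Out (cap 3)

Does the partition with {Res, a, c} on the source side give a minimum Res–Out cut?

No — its capacity is 8, but the minimum cut has capacity 7.

Given cut capacity: 5 + 3 = 8.
Augment Res→a→b→Out: bottleneck 5, flow now 5.
Augment Res→a→c→Out: bottleneck 2, flow now 7.
No augmenting path remains; maximum flow = 7.
In the residual graph, reachable from Res: {Res}.
Min-cut edges: Res→a (7); capacity 7 = 7.
Cut capacity 8 exceeds the max flow 7, so it is not minimum.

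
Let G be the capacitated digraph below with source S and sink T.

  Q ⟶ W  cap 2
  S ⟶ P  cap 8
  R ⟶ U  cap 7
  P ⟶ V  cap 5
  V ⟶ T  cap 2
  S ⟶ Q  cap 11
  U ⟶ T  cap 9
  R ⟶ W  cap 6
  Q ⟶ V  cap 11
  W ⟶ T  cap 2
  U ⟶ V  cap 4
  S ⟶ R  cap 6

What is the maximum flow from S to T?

10

Augment S→P→V→T: bottleneck 2, flow now 2.
Augment S→Q→W→T: bottleneck 2, flow now 4.
Augment S→R→U→T: bottleneck 6, flow now 10.
No augmenting path remains; maximum flow = 10.
In the residual graph, reachable from S: {S, P, Q, V}.
Min-cut edges: S→R (6), Q→W (2), V→T (2); capacity 6 + 2 + 2 = 10.
This cut is saturated, so no flow can exceed 10.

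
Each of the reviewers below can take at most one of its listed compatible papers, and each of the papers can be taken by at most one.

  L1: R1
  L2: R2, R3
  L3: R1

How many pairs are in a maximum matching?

Unit-capacity flow: source→left, listed edges, right→sink; max matching = max flow.
Augmenting path L1→R1 (+1); matched 1.
Augmenting path L2→R2 (+1); matched 2.
No augmenting path remains; maximum matching = 2.
König certificate: {L2, R1} is a vertex cover of size 2 (every listed pair touches it), so no matching can be larger.

2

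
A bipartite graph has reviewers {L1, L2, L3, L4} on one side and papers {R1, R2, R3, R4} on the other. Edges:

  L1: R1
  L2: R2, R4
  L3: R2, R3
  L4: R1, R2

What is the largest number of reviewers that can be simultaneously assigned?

Unit-capacity flow: source→left, listed edges, right→sink; max matching = max flow.
Augmenting path L1→R1 (+1); matched 1.
Augmenting path L2→R2 (+1); matched 2.
Augmenting path L3→R3 (+1); matched 3.
Augmenting path L4→R2→L2→R4 (+1); matched 4.
No augmenting path remains; maximum matching = 4.
König certificate: {L1, L2, L3, L4} is a vertex cover of size 4 (every listed pair touches it), so no matching can be larger.

4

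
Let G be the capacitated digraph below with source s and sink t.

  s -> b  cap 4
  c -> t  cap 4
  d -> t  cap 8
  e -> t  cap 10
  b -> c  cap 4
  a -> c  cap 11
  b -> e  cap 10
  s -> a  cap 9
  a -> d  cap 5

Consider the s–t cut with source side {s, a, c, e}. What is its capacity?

23

Edges leaving {s, a, c, e}: s→b (4), a→d (5), c→t (4), e→t (10).
Cut capacity = 4 + 5 + 4 + 10 = 23.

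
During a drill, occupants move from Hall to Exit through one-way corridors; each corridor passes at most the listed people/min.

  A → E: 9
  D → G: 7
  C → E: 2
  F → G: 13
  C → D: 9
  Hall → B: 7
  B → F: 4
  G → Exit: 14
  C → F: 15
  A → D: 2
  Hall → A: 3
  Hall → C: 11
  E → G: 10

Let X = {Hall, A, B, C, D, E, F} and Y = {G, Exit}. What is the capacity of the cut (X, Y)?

30

Edges leaving {Hall, A, B, C, D, E, F}: D→G (7), E→G (10), F→G (13).
Cut capacity = 7 + 10 + 13 = 30.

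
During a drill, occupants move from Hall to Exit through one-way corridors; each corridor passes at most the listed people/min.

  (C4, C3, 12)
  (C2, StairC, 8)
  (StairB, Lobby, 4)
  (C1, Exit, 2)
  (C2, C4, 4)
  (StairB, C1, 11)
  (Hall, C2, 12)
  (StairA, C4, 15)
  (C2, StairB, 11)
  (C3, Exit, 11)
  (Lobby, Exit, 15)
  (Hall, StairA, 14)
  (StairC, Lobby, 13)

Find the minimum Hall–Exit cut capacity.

23

Augment Hall→StairA→C4→C3→Exit: bottleneck 11, flow now 11.
Augment Hall→C2→StairC→Lobby→Exit: bottleneck 8, flow now 19.
Augment Hall→C2→StairB→C1→Exit: bottleneck 2, flow now 21.
Augment Hall→C2→StairB→Lobby→Exit: bottleneck 2, flow now 23.
No augmenting path remains; maximum flow = 23.
By max-flow min-cut, the minimum cut capacity equals the max flow.
In the residual graph, reachable from Hall: {Hall, StairA, C4, C3}.
Min-cut edges: Hall→C2 (12), C3→Exit (11); capacity 12 + 11 = 23.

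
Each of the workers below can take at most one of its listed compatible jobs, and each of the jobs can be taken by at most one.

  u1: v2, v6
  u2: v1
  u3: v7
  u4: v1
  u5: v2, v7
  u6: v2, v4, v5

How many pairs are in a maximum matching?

5

Unit-capacity flow: source→left, listed edges, right→sink; max matching = max flow.
Augmenting path u1→v2 (+1); matched 1.
Augmenting path u2→v1 (+1); matched 2.
Augmenting path u3→v7 (+1); matched 3.
Augmenting path u6→v4 (+1); matched 4.
Augmenting path u5→v2→u1→v6 (+1); matched 5.
No augmenting path remains; maximum matching = 5.
König certificate: {u1, u3, u5, u6, v1} is a vertex cover of size 5 (every listed pair touches it), so no matching can be larger.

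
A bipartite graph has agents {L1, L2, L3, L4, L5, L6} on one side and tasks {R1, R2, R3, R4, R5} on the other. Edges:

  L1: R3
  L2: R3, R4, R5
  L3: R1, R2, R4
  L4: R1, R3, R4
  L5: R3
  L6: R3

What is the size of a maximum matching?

4

Unit-capacity flow: source→left, listed edges, right→sink; max matching = max flow.
Augmenting path L1→R3 (+1); matched 1.
Augmenting path L2→R4 (+1); matched 2.
Augmenting path L3→R1 (+1); matched 3.
Augmenting path L4→R1→L3→R2 (+1); matched 4.
No augmenting path remains; maximum matching = 4.
König certificate: {L2, L3, L4, R3} is a vertex cover of size 4 (every listed pair touches it), so no matching can be larger.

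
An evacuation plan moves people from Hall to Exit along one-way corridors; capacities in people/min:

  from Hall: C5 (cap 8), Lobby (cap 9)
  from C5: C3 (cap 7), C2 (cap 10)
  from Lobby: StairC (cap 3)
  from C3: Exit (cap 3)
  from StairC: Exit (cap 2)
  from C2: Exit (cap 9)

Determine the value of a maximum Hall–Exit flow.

Augment Hall→C5→C3→Exit: bottleneck 3, flow now 3.
Augment Hall→C5→C2→Exit: bottleneck 5, flow now 8.
Augment Hall→Lobby→StairC→Exit: bottleneck 2, flow now 10.
No augmenting path remains; maximum flow = 10.
In the residual graph, reachable from Hall: {Hall, Lobby, StairC}.
Min-cut edges: Hall→C5 (8), StairC→Exit (2); capacity 8 + 2 = 10.
This cut is saturated, so no flow can exceed 10.

10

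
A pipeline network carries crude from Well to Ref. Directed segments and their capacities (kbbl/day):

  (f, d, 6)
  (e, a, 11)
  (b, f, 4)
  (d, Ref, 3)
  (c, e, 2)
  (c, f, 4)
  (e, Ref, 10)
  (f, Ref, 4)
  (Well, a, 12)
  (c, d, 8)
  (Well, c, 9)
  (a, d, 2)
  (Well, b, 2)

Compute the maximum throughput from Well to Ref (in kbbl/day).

9

Augment Well→a→d→Ref: bottleneck 2, flow now 2.
Augment Well→b→f→Ref: bottleneck 2, flow now 4.
Augment Well→c→d→Ref: bottleneck 1, flow now 5.
Augment Well→c→e→Ref: bottleneck 2, flow now 7.
Augment Well→c→f→Ref: bottleneck 2, flow now 9.
No augmenting path remains; maximum flow = 9.
In the residual graph, reachable from Well: {Well, a, b, c, d, f}.
Min-cut edges: c→e (2), d→Ref (3), f→Ref (4); capacity 2 + 3 + 4 = 9.
This cut is saturated, so no flow can exceed 9.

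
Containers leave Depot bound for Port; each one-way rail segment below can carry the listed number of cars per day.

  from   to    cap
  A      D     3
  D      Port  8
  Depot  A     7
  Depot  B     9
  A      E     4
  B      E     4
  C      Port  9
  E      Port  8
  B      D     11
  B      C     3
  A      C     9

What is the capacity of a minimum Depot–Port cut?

Augment Depot→A→C→Port: bottleneck 7, flow now 7.
Augment Depot→B→C→Port: bottleneck 2, flow now 9.
Augment Depot→B→D→Port: bottleneck 7, flow now 16.
No augmenting path remains; maximum flow = 16.
By max-flow min-cut, the minimum cut capacity equals the max flow.
In the residual graph, reachable from Depot: {Depot}.
Min-cut edges: Depot→A (7), Depot→B (9); capacity 7 + 9 = 16.

16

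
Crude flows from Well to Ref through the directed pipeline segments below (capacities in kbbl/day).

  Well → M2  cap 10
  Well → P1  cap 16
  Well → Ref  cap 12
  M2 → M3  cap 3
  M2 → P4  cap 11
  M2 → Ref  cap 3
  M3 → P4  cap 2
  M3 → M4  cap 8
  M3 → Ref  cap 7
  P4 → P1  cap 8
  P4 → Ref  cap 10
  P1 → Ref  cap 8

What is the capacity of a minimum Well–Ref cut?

Augment Well→Ref: bottleneck 12, flow now 12.
Augment Well→M2→Ref: bottleneck 3, flow now 15.
Augment Well→P1→Ref: bottleneck 8, flow now 23.
Augment Well→M2→M3→Ref: bottleneck 3, flow now 26.
Augment Well→M2→P4→Ref: bottleneck 4, flow now 30.
No augmenting path remains; maximum flow = 30.
By max-flow min-cut, the minimum cut capacity equals the max flow.
In the residual graph, reachable from Well: {Well, P1}.
Min-cut edges: Well→M2 (10), Well→Ref (12), P1→Ref (8); capacity 10 + 12 + 8 = 30.

30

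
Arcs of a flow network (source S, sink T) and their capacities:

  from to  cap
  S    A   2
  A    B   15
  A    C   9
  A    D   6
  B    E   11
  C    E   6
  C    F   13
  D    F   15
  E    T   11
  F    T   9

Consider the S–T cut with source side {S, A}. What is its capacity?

Edges leaving {S, A}: A→B (15), A→C (9), A→D (6).
Cut capacity = 15 + 9 + 6 = 30.

30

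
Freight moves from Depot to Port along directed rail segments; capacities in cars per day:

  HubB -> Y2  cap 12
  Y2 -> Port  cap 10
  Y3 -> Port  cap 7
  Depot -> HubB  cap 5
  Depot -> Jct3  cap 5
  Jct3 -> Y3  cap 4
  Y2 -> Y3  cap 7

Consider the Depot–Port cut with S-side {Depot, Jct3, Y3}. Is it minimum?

No — its capacity is 12, but the minimum cut has capacity 9.

Given cut capacity: 5 + 7 = 12.
Augment Depot→HubB→Y2→Port: bottleneck 5, flow now 5.
Augment Depot→Jct3→Y3→Port: bottleneck 4, flow now 9.
No augmenting path remains; maximum flow = 9.
In the residual graph, reachable from Depot: {Depot, Jct3}.
Min-cut edges: Depot→HubB (5), Jct3→Y3 (4); capacity 5 + 4 = 9.
Cut capacity 12 exceeds the max flow 9, so it is not minimum.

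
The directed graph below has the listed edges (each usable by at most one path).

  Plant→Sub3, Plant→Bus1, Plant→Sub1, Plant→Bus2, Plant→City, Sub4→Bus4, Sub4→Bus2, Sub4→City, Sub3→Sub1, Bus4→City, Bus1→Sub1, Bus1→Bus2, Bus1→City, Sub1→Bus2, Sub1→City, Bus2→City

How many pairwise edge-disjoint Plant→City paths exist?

4

Assign every edge capacity 1; by Menger, the answer equals the max flow.
Path Plant→City (+1); total 1.
Path Plant→Bus1→City (+1); total 2.
Path Plant→Sub1→City (+1); total 3.
Path Plant→Bus2→City (+1); total 4.
No residual Plant→City path; max flow = 4.
Certifying cut of size 4: {Bus2→City, Plant→Bus1, Plant→City, Sub1→City}.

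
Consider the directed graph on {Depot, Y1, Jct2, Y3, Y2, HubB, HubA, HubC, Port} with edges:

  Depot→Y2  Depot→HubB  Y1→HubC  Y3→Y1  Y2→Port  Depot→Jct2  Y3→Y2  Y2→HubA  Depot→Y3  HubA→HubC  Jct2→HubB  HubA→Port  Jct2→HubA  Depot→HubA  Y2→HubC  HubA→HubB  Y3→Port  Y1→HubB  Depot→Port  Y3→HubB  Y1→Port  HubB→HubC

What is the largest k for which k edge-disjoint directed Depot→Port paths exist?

4

Assign every edge capacity 1; by Menger, the answer equals the max flow.
Path Depot→Port (+1); total 1.
Path Depot→Y3→Port (+1); total 2.
Path Depot→Y2→Port (+1); total 3.
Path Depot→HubA→Port (+1); total 4.
No residual Depot→Port path; max flow = 4.
Certifying cut of size 4: {Depot→Port, Depot→Y2, Depot→Y3, HubA→Port}.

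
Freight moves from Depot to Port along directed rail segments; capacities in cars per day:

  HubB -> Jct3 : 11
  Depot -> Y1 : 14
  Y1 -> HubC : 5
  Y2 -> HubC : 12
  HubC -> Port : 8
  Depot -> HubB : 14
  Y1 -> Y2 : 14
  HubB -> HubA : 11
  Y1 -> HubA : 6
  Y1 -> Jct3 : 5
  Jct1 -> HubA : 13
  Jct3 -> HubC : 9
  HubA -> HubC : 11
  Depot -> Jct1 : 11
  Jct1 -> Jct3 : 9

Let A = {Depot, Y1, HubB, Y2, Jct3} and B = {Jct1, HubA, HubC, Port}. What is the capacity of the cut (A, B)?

Edges leaving {Depot, Y1, HubB, Y2, Jct3}: Depot→Jct1 (11), Y1→HubA (6), Y1→HubC (5), HubB→HubA (11), Y2→HubC (12), Jct3→HubC (9).
Cut capacity = 11 + 6 + 5 + 11 + 12 + 9 = 54.

54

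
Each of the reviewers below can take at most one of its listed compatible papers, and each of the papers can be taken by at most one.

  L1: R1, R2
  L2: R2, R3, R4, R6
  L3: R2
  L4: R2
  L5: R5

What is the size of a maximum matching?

Unit-capacity flow: source→left, listed edges, right→sink; max matching = max flow.
Augmenting path L1→R1 (+1); matched 1.
Augmenting path L2→R2 (+1); matched 2.
Augmenting path L5→R5 (+1); matched 3.
Augmenting path L3→R2→L2→R3 (+1); matched 4.
No augmenting path remains; maximum matching = 4.
König certificate: {L1, L2, L5, R2} is a vertex cover of size 4 (every listed pair touches it), so no matching can be larger.

4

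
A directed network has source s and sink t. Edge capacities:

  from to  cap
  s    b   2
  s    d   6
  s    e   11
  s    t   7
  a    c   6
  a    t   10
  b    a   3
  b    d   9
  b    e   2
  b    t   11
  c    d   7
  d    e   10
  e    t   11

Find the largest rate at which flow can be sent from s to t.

20

Augment s→t: bottleneck 7, flow now 7.
Augment s→b→t: bottleneck 2, flow now 9.
Augment s→e→t: bottleneck 11, flow now 20.
No augmenting path remains; maximum flow = 20.
In the residual graph, reachable from s: {s, d, e}.
Min-cut edges: s→b (2), s→t (7), e→t (11); capacity 2 + 7 + 11 = 20.
This cut is saturated, so no flow can exceed 20.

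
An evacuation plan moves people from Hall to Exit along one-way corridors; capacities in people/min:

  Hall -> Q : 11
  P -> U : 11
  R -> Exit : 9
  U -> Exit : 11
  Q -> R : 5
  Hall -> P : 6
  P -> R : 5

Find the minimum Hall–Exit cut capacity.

Augment Hall→P→R→Exit: bottleneck 5, flow now 5.
Augment Hall→P→U→Exit: bottleneck 1, flow now 6.
Augment Hall→Q→R→Exit: bottleneck 4, flow now 10.
Augment Hall→Q→R→P→U→Exit: bottleneck 1, flow now 11. (uses reverse residual edge)
No augmenting path remains; maximum flow = 11.
By max-flow min-cut, the minimum cut capacity equals the max flow.
In the residual graph, reachable from Hall: {Hall, Q}.
Min-cut edges: Hall→P (6), Q→R (5); capacity 6 + 5 = 11.

11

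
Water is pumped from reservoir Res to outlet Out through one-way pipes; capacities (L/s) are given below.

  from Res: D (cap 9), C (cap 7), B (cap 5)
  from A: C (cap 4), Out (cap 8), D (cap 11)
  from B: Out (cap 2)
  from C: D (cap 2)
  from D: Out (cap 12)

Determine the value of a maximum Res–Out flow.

Augment Res→B→Out: bottleneck 2, flow now 2.
Augment Res→D→Out: bottleneck 9, flow now 11.
Augment Res→C→D→Out: bottleneck 2, flow now 13.
No augmenting path remains; maximum flow = 13.
In the residual graph, reachable from Res: {Res, B, C}.
Min-cut edges: Res→D (9), B→Out (2), C→D (2); capacity 9 + 2 + 2 = 13.
This cut is saturated, so no flow can exceed 13.

13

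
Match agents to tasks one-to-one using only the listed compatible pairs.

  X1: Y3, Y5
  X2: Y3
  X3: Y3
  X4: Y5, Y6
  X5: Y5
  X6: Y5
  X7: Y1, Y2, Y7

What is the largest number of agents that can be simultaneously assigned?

Unit-capacity flow: source→left, listed edges, right→sink; max matching = max flow.
Augmenting path X1→Y3 (+1); matched 1.
Augmenting path X4→Y5 (+1); matched 2.
Augmenting path X7→Y1 (+1); matched 3.
Augmenting path X5→Y5→X4→Y6 (+1); matched 4.
No augmenting path remains; maximum matching = 4.
König certificate: {X4, X7, Y3, Y5} is a vertex cover of size 4 (every listed pair touches it), so no matching can be larger.

4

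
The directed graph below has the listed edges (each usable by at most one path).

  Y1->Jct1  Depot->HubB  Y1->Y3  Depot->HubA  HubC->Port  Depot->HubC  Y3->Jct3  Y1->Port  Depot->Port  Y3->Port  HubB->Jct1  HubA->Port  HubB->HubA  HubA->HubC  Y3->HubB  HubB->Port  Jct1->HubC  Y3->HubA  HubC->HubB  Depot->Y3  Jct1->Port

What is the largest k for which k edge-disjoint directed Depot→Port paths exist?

Assign every edge capacity 1; by Menger, the answer equals the max flow.
Path Depot→Port (+1); total 1.
Path Depot→HubB→Port (+1); total 2.
Path Depot→HubA→Port (+1); total 3.
Path Depot→Y3→Port (+1); total 4.
Path Depot→HubC→Port (+1); total 5.
No residual Depot→Port path; max flow = 5.
Certifying cut of size 5: {Depot→HubA, Depot→HubB, Depot→HubC, Depot→Port, Depot→Y3}.

5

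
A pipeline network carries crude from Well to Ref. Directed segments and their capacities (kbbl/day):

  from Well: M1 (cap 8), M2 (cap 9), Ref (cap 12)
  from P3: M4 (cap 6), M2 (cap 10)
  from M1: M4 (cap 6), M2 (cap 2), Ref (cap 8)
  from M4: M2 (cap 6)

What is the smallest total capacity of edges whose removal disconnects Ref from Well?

20

Augment Well→Ref: bottleneck 12, flow now 12.
Augment Well→M1→Ref: bottleneck 8, flow now 20.
No augmenting path remains; maximum flow = 20.
By max-flow min-cut, the minimum cut capacity equals the max flow.
In the residual graph, reachable from Well: {Well, M2}.
Min-cut edges: Well→M1 (8), Well→Ref (12); capacity 8 + 12 = 20.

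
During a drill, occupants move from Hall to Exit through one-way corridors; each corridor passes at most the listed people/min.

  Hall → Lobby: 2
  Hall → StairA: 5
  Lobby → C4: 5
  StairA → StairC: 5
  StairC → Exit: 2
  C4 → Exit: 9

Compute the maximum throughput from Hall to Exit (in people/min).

4

Augment Hall→Lobby→C4→Exit: bottleneck 2, flow now 2.
Augment Hall→StairA→StairC→Exit: bottleneck 2, flow now 4.
No augmenting path remains; maximum flow = 4.
In the residual graph, reachable from Hall: {Hall, StairA, StairC}.
Min-cut edges: Hall→Lobby (2), StairC→Exit (2); capacity 2 + 2 = 4.
This cut is saturated, so no flow can exceed 4.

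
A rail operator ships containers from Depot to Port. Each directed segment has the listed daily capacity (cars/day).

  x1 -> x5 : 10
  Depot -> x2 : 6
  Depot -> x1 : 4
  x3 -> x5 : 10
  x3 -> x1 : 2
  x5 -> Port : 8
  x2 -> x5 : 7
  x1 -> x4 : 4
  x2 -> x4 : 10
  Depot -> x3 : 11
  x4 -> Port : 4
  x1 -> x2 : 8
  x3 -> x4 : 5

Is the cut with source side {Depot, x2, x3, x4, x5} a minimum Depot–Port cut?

Given cut capacity: 4 + 2 + 4 + 8 = 18.
Augment Depot→x1→x4→Port: bottleneck 4, flow now 4.
Augment Depot→x2→x5→Port: bottleneck 6, flow now 10.
Augment Depot→x3→x5→Port: bottleneck 2, flow now 12.
No augmenting path remains; maximum flow = 12.
In the residual graph, reachable from Depot: {Depot, x1, x2, x3, x4, x5}.
Min-cut edges: x4→Port (4), x5→Port (8); capacity 4 + 8 = 12.
Cut capacity 18 exceeds the max flow 12, so it is not minimum.

No — its capacity is 18, but the minimum cut has capacity 12.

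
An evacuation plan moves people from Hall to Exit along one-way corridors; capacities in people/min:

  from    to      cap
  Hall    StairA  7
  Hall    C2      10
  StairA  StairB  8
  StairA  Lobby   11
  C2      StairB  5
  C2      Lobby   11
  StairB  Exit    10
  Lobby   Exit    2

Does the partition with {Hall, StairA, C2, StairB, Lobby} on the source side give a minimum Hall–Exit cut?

Yes — it is a minimum cut (capacity 12).

Given cut capacity: 10 + 2 = 12.
Augment Hall→StairA→StairB→Exit: bottleneck 7, flow now 7.
Augment Hall→C2→StairB→Exit: bottleneck 3, flow now 10.
Augment Hall→C2→Lobby→Exit: bottleneck 2, flow now 12.
No augmenting path remains; maximum flow = 12.
Cut capacity 12 equals the max flow, so it is a minimum cut.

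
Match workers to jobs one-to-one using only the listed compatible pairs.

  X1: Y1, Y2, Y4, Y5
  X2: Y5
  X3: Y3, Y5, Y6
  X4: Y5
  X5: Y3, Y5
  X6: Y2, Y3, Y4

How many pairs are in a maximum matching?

Unit-capacity flow: source→left, listed edges, right→sink; max matching = max flow.
Augmenting path X1→Y1 (+1); matched 1.
Augmenting path X2→Y5 (+1); matched 2.
Augmenting path X3→Y3 (+1); matched 3.
Augmenting path X6→Y2 (+1); matched 4.
Augmenting path X5→Y3→X3→Y6 (+1); matched 5.
No augmenting path remains; maximum matching = 5.
König certificate: {X1, X3, X5, X6, Y5} is a vertex cover of size 5 (every listed pair touches it), so no matching can be larger.

5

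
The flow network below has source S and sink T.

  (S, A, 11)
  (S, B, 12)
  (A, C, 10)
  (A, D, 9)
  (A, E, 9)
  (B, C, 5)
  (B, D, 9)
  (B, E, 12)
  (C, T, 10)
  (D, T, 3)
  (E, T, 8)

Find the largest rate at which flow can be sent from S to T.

21

Augment S→A→C→T: bottleneck 10, flow now 10.
Augment S→A→D→T: bottleneck 1, flow now 11.
Augment S→B→D→T: bottleneck 2, flow now 13.
Augment S→B→E→T: bottleneck 8, flow now 21.
No augmenting path remains; maximum flow = 21.
In the residual graph, reachable from S: {S, A, B, C, D, E}.
Min-cut edges: C→T (10), D→T (3), E→T (8); capacity 10 + 3 + 8 = 21.
This cut is saturated, so no flow can exceed 21.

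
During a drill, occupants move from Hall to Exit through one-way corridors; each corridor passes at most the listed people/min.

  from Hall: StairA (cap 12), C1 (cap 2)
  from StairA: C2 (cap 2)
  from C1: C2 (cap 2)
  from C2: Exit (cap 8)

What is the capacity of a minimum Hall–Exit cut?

4

Augment Hall→StairA→C2→Exit: bottleneck 2, flow now 2.
Augment Hall→C1→C2→Exit: bottleneck 2, flow now 4.
No augmenting path remains; maximum flow = 4.
By max-flow min-cut, the minimum cut capacity equals the max flow.
In the residual graph, reachable from Hall: {Hall, StairA}.
Min-cut edges: Hall→C1 (2), StairA→C2 (2); capacity 2 + 2 = 4.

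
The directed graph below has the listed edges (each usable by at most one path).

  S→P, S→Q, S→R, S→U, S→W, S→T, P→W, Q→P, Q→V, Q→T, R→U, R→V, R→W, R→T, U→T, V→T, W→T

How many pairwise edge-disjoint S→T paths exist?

Assign every edge capacity 1; by Menger, the answer equals the max flow.
Path S→T (+1); total 1.
Path S→Q→T (+1); total 2.
Path S→R→T (+1); total 3.
Path S→U→T (+1); total 4.
Path S→W→T (+1); total 5.
No residual S→T path; max flow = 5.
Certifying cut of size 5: {S→Q, S→R, S→T, S→U, W→T}.

5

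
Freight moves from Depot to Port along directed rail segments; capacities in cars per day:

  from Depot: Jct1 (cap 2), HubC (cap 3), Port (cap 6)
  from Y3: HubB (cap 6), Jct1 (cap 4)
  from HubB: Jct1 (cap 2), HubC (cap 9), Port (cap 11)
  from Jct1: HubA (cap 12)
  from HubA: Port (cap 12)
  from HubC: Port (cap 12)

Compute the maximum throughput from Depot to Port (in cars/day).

Augment Depot→Port: bottleneck 6, flow now 6.
Augment Depot→HubC→Port: bottleneck 3, flow now 9.
Augment Depot→Jct1→HubA→Port: bottleneck 2, flow now 11.
No augmenting path remains; maximum flow = 11.
In the residual graph, reachable from Depot: {Depot}.
Min-cut edges: Depot→Jct1 (2), Depot→HubC (3), Depot→Port (6); capacity 2 + 3 + 6 = 11.
This cut is saturated, so no flow can exceed 11.

11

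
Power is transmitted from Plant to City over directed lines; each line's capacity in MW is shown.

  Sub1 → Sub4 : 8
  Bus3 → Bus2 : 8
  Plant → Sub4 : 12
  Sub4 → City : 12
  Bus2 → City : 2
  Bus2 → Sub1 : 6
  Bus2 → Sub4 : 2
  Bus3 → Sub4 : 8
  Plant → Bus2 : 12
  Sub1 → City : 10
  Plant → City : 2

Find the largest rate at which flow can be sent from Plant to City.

22

Augment Plant→City: bottleneck 2, flow now 2.
Augment Plant→Bus2→City: bottleneck 2, flow now 4.
Augment Plant→Sub4→City: bottleneck 12, flow now 16.
Augment Plant→Bus2→Sub1→City: bottleneck 6, flow now 22.
No augmenting path remains; maximum flow = 22.
In the residual graph, reachable from Plant: {Plant, Bus2, Sub4}.
Min-cut edges: Plant→City (2), Bus2→Sub1 (6), Bus2→City (2), Sub4→City (12); capacity 2 + 6 + 2 + 12 = 22.
This cut is saturated, so no flow can exceed 22.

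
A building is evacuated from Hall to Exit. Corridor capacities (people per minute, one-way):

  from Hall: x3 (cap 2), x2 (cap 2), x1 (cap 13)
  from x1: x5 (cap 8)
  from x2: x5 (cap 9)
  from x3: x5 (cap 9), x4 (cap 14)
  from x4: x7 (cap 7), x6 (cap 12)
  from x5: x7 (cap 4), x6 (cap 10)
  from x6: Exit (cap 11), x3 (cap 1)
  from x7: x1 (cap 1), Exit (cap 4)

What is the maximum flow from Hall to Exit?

12

Augment Hall→x1→x5→x6→Exit: bottleneck 8, flow now 8.
Augment Hall→x2→x5→x6→Exit: bottleneck 2, flow now 10.
Augment Hall→x3→x4→x6→Exit: bottleneck 1, flow now 11.
Augment Hall→x3→x4→x7→Exit: bottleneck 1, flow now 12.
No augmenting path remains; maximum flow = 12.
In the residual graph, reachable from Hall: {Hall, x1}.
Min-cut edges: Hall→x2 (2), Hall→x3 (2), x1→x5 (8); capacity 2 + 2 + 8 = 12.
This cut is saturated, so no flow can exceed 12.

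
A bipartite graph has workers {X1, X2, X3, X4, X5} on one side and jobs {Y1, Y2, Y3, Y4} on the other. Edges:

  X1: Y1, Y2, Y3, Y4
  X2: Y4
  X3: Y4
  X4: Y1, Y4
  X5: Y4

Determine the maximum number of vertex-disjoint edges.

Unit-capacity flow: source→left, listed edges, right→sink; max matching = max flow.
Augmenting path X1→Y1 (+1); matched 1.
Augmenting path X2→Y4 (+1); matched 2.
Augmenting path X4→Y1→X1→Y2 (+1); matched 3.
No augmenting path remains; maximum matching = 3.
König certificate: {X1, X4, Y4} is a vertex cover of size 3 (every listed pair touches it), so no matching can be larger.

3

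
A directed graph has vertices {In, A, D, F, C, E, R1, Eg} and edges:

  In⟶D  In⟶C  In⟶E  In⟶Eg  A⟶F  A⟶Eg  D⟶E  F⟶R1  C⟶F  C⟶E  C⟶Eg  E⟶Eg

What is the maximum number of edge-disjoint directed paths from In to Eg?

3

Assign every edge capacity 1; by Menger, the answer equals the max flow.
Path In→Eg (+1); total 1.
Path In→C→Eg (+1); total 2.
Path In→E→Eg (+1); total 3.
No residual In→Eg path; max flow = 3.
Certifying cut of size 3: {E→Eg, In→C, In→Eg}.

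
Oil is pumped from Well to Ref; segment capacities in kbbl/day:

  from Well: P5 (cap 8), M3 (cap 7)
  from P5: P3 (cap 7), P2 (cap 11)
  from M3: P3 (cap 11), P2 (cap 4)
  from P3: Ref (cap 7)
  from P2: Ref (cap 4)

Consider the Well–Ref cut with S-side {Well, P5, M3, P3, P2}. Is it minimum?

Given cut capacity: 7 + 4 = 11.
Augment Well→P5→P3→Ref: bottleneck 7, flow now 7.
Augment Well→P5→P2→Ref: bottleneck 1, flow now 8.
Augment Well→M3→P2→Ref: bottleneck 3, flow now 11.
No augmenting path remains; maximum flow = 11.
Cut capacity 11 equals the max flow, so it is a minimum cut.

Yes — it is a minimum cut (capacity 11).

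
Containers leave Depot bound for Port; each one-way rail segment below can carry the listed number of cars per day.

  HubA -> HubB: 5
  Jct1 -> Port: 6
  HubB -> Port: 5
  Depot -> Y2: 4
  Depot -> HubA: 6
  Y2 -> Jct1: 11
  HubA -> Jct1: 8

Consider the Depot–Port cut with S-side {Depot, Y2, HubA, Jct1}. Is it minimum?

No — its capacity is 11, but the minimum cut has capacity 10.

Given cut capacity: 5 + 6 = 11.
Augment Depot→Y2→Jct1→Port: bottleneck 4, flow now 4.
Augment Depot→HubA→HubB→Port: bottleneck 5, flow now 9.
Augment Depot→HubA→Jct1→Port: bottleneck 1, flow now 10.
No augmenting path remains; maximum flow = 10.
In the residual graph, reachable from Depot: {Depot}.
Min-cut edges: Depot→Y2 (4), Depot→HubA (6); capacity 4 + 6 = 10.
Cut capacity 11 exceeds the max flow 10, so it is not minimum.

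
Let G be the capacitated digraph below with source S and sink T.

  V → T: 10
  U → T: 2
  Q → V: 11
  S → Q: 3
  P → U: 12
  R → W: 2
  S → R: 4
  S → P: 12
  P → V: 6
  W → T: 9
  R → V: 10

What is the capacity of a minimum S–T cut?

14

Augment S→P→U→T: bottleneck 2, flow now 2.
Augment S→P→V→T: bottleneck 6, flow now 8.
Augment S→Q→V→T: bottleneck 3, flow now 11.
Augment S→R→V→T: bottleneck 1, flow now 12.
Augment S→R→W→T: bottleneck 2, flow now 14.
No augmenting path remains; maximum flow = 14.
By max-flow min-cut, the minimum cut capacity equals the max flow.
In the residual graph, reachable from S: {S, P, Q, R, U, V}.
Min-cut edges: R→W (2), U→T (2), V→T (10); capacity 2 + 2 + 10 = 14.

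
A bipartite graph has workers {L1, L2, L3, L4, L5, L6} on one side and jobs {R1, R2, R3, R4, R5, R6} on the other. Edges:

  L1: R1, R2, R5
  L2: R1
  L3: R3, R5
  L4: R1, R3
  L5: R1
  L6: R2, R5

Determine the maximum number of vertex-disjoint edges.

4

Unit-capacity flow: source→left, listed edges, right→sink; max matching = max flow.
Augmenting path L1→R1 (+1); matched 1.
Augmenting path L3→R3 (+1); matched 2.
Augmenting path L6→R2 (+1); matched 3.
Augmenting path L2→R1→L1→R5 (+1); matched 4.
No augmenting path remains; maximum matching = 4.
König certificate: {R1, R2, R3, R5} is a vertex cover of size 4 (every listed pair touches it), so no matching can be larger.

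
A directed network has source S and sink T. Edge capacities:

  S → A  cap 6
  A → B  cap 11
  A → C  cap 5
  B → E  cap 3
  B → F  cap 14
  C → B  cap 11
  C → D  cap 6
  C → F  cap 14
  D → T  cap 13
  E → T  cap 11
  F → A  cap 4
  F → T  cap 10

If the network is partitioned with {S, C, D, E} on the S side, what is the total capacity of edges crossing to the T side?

55

Edges leaving {S, C, D, E}: S→A (6), C→B (11), C→F (14), D→T (13), E→T (11).
Cut capacity = 6 + 11 + 14 + 13 + 11 = 55.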